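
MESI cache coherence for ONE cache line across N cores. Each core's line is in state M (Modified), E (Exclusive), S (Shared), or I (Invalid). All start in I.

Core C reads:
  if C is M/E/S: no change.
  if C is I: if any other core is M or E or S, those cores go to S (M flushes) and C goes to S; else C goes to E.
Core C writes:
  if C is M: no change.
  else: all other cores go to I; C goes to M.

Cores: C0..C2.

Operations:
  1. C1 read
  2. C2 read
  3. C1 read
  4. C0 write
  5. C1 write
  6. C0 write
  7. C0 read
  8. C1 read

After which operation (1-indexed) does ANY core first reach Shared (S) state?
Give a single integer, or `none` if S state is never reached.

Op 1: C1 read [C1 read from I: no other sharers -> C1=E (exclusive)] -> [I,E,I]
Op 2: C2 read [C2 read from I: others=['C1=E'] -> C2=S, others downsized to S] -> [I,S,S]
  -> First S state at op 2; remaining ops need not be traced.

Answer: 2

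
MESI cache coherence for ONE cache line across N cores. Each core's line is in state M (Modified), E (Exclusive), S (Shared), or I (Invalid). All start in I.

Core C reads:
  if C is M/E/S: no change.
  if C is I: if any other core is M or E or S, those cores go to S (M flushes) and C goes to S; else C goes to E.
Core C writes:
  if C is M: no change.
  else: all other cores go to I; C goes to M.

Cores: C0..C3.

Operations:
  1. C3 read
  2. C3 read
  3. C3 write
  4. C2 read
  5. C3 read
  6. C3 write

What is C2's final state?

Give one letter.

Answer: I

Derivation:
Op 1: C3 read [C3 read from I: no other sharers -> C3=E (exclusive)] -> [I,I,I,E]
Op 2: C3 read [C3 read: already in E, no change] -> [I,I,I,E]
Op 3: C3 write [C3 write: invalidate none -> C3=M] -> [I,I,I,M]
Op 4: C2 read [C2 read from I: others=['C3=M'] -> C2=S, others downsized to S] -> [I,I,S,S]
Op 5: C3 read [C3 read: already in S, no change] -> [I,I,S,S]
Op 6: C3 write [C3 write: invalidate ['C2=S'] -> C3=M] -> [I,I,I,M]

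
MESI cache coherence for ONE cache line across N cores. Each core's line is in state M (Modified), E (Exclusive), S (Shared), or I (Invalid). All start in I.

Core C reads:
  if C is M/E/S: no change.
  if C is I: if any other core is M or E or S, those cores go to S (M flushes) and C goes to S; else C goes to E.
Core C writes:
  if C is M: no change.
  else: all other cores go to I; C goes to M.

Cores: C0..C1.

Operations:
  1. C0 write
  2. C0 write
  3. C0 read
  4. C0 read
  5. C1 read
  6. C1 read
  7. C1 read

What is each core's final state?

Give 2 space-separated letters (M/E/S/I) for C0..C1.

Answer: S S

Derivation:
Op 1: C0 write [C0 write: invalidate none -> C0=M] -> [M,I]
Op 2: C0 write [C0 write: already M (modified), no change] -> [M,I]
Op 3: C0 read [C0 read: already in M, no change] -> [M,I]
Op 4: C0 read [C0 read: already in M, no change] -> [M,I]
Op 5: C1 read [C1 read from I: others=['C0=M'] -> C1=S, others downsized to S] -> [S,S]
Op 6: C1 read [C1 read: already in S, no change] -> [S,S]
Op 7: C1 read [C1 read: already in S, no change] -> [S,S]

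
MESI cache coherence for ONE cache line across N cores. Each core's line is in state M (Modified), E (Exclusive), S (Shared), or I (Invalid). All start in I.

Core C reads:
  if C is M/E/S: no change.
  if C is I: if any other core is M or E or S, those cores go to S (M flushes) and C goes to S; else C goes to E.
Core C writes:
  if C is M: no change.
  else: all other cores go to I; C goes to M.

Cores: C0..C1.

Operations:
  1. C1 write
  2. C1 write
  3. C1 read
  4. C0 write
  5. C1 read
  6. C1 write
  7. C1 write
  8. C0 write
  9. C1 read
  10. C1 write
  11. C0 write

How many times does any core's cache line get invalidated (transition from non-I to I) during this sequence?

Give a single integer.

Op 1: C1 write [C1 write: invalidate none -> C1=M] -> [I,M] (invalidations this op: 0; running total: 0)
Op 2: C1 write [C1 write: already M (modified), no change] -> [I,M] (invalidations this op: 0; running total: 0)
Op 3: C1 read [C1 read: already in M, no change] -> [I,M] (invalidations this op: 0; running total: 0)
Op 4: C0 write [C0 write: invalidate ['C1=M'] -> C0=M] -> [M,I] (invalidations this op: 1; running total: 1)
Op 5: C1 read [C1 read from I: others=['C0=M'] -> C1=S, others downsized to S] -> [S,S] (invalidations this op: 0; running total: 1)
Op 6: C1 write [C1 write: invalidate ['C0=S'] -> C1=M] -> [I,M] (invalidations this op: 1; running total: 2)
Op 7: C1 write [C1 write: already M (modified), no change] -> [I,M] (invalidations this op: 0; running total: 2)
Op 8: C0 write [C0 write: invalidate ['C1=M'] -> C0=M] -> [M,I] (invalidations this op: 1; running total: 3)
Op 9: C1 read [C1 read from I: others=['C0=M'] -> C1=S, others downsized to S] -> [S,S] (invalidations this op: 0; running total: 3)
Op 10: C1 write [C1 write: invalidate ['C0=S'] -> C1=M] -> [I,M] (invalidations this op: 1; running total: 4)
Op 11: C0 write [C0 write: invalidate ['C1=M'] -> C0=M] -> [M,I] (invalidations this op: 1; running total: 5)

Answer: 5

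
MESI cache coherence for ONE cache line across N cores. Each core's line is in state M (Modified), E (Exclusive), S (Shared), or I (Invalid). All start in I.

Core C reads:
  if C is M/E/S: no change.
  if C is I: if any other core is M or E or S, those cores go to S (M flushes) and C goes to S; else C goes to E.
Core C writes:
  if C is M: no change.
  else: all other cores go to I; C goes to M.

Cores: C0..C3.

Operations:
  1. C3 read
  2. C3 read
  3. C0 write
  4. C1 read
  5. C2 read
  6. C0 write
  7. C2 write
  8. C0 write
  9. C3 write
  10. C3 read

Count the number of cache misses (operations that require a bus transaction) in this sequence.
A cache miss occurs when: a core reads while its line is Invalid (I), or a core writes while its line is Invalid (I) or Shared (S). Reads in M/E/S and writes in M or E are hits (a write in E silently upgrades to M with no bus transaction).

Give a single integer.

Op 1: C3 read [C3 read from I: no other sharers -> C3=E (exclusive)] -> [I,I,I,E] [MISS #1: read from I]
Op 2: C3 read [C3 read: already in E, no change] -> [I,I,I,E] [hit: read from E]
Op 3: C0 write [C0 write: invalidate ['C3=E'] -> C0=M] -> [M,I,I,I] [MISS #2: write from I]
Op 4: C1 read [C1 read from I: others=['C0=M'] -> C1=S, others downsized to S] -> [S,S,I,I] [MISS #3: read from I]
Op 5: C2 read [C2 read from I: others=['C0=S', 'C1=S'] -> C2=S, others downsized to S] -> [S,S,S,I] [MISS #4: read from I]
Op 6: C0 write [C0 write: invalidate ['C1=S', 'C2=S'] -> C0=M] -> [M,I,I,I] [MISS #5: write from S]
Op 7: C2 write [C2 write: invalidate ['C0=M'] -> C2=M] -> [I,I,M,I] [MISS #6: write from I]
Op 8: C0 write [C0 write: invalidate ['C2=M'] -> C0=M] -> [M,I,I,I] [MISS #7: write from I]
Op 9: C3 write [C3 write: invalidate ['C0=M'] -> C3=M] -> [I,I,I,M] [MISS #8: write from I]
Op 10: C3 read [C3 read: already in M, no change] -> [I,I,I,M] [hit: read from M]

Answer: 8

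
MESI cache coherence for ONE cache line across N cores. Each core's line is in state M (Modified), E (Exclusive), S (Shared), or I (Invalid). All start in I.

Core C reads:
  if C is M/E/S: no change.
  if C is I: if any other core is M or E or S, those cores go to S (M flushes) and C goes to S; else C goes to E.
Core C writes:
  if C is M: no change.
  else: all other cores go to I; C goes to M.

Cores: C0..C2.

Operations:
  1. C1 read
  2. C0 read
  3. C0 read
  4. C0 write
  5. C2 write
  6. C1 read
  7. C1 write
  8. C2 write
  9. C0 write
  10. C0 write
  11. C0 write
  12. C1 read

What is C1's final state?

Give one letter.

Answer: S

Derivation:
Op 1: C1 read [C1 read from I: no other sharers -> C1=E (exclusive)] -> [I,E,I]
Op 2: C0 read [C0 read from I: others=['C1=E'] -> C0=S, others downsized to S] -> [S,S,I]
Op 3: C0 read [C0 read: already in S, no change] -> [S,S,I]
Op 4: C0 write [C0 write: invalidate ['C1=S'] -> C0=M] -> [M,I,I]
Op 5: C2 write [C2 write: invalidate ['C0=M'] -> C2=M] -> [I,I,M]
Op 6: C1 read [C1 read from I: others=['C2=M'] -> C1=S, others downsized to S] -> [I,S,S]
Op 7: C1 write [C1 write: invalidate ['C2=S'] -> C1=M] -> [I,M,I]
Op 8: C2 write [C2 write: invalidate ['C1=M'] -> C2=M] -> [I,I,M]
Op 9: C0 write [C0 write: invalidate ['C2=M'] -> C0=M] -> [M,I,I]
Op 10: C0 write [C0 write: already M (modified), no change] -> [M,I,I]
Op 11: C0 write [C0 write: already M (modified), no change] -> [M,I,I]
Op 12: C1 read [C1 read from I: others=['C0=M'] -> C1=S, others downsized to S] -> [S,S,I]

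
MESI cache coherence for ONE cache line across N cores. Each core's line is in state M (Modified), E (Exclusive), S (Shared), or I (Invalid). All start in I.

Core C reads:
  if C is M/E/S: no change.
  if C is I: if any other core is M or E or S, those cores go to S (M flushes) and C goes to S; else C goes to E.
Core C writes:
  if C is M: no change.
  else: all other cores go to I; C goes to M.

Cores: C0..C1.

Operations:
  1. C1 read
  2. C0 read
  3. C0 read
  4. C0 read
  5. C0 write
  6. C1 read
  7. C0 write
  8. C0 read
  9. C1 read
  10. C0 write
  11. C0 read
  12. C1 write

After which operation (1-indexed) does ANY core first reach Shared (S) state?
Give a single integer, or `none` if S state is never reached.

Op 1: C1 read [C1 read from I: no other sharers -> C1=E (exclusive)] -> [I,E]
Op 2: C0 read [C0 read from I: others=['C1=E'] -> C0=S, others downsized to S] -> [S,S]
  -> First S state at op 2; remaining ops need not be traced.

Answer: 2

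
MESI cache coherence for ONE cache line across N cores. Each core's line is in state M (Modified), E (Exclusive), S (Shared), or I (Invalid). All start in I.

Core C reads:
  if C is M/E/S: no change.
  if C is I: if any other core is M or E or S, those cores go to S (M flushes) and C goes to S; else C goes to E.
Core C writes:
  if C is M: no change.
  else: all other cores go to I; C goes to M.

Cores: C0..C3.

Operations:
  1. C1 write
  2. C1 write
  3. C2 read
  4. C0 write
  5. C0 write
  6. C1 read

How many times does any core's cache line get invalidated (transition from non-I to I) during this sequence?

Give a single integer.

Answer: 2

Derivation:
Op 1: C1 write [C1 write: invalidate none -> C1=M] -> [I,M,I,I] (invalidations this op: 0; running total: 0)
Op 2: C1 write [C1 write: already M (modified), no change] -> [I,M,I,I] (invalidations this op: 0; running total: 0)
Op 3: C2 read [C2 read from I: others=['C1=M'] -> C2=S, others downsized to S] -> [I,S,S,I] (invalidations this op: 0; running total: 0)
Op 4: C0 write [C0 write: invalidate ['C1=S', 'C2=S'] -> C0=M] -> [M,I,I,I] (invalidations this op: 2; running total: 2)
Op 5: C0 write [C0 write: already M (modified), no change] -> [M,I,I,I] (invalidations this op: 0; running total: 2)
Op 6: C1 read [C1 read from I: others=['C0=M'] -> C1=S, others downsized to S] -> [S,S,I,I] (invalidations this op: 0; running total: 2)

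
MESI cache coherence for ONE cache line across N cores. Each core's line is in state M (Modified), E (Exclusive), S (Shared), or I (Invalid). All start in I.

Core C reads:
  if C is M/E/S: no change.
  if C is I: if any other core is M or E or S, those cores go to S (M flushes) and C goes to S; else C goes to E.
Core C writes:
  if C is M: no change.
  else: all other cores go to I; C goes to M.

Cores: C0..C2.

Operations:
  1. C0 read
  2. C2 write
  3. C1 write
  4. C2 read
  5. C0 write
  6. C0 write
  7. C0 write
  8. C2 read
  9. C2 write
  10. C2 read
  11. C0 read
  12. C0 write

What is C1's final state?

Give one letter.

Op 1: C0 read [C0 read from I: no other sharers -> C0=E (exclusive)] -> [E,I,I]
Op 2: C2 write [C2 write: invalidate ['C0=E'] -> C2=M] -> [I,I,M]
Op 3: C1 write [C1 write: invalidate ['C2=M'] -> C1=M] -> [I,M,I]
Op 4: C2 read [C2 read from I: others=['C1=M'] -> C2=S, others downsized to S] -> [I,S,S]
Op 5: C0 write [C0 write: invalidate ['C1=S', 'C2=S'] -> C0=M] -> [M,I,I]
Op 6: C0 write [C0 write: already M (modified), no change] -> [M,I,I]
Op 7: C0 write [C0 write: already M (modified), no change] -> [M,I,I]
Op 8: C2 read [C2 read from I: others=['C0=M'] -> C2=S, others downsized to S] -> [S,I,S]
Op 9: C2 write [C2 write: invalidate ['C0=S'] -> C2=M] -> [I,I,M]
Op 10: C2 read [C2 read: already in M, no change] -> [I,I,M]
Op 11: C0 read [C0 read from I: others=['C2=M'] -> C0=S, others downsized to S] -> [S,I,S]
Op 12: C0 write [C0 write: invalidate ['C2=S'] -> C0=M] -> [M,I,I]

Answer: I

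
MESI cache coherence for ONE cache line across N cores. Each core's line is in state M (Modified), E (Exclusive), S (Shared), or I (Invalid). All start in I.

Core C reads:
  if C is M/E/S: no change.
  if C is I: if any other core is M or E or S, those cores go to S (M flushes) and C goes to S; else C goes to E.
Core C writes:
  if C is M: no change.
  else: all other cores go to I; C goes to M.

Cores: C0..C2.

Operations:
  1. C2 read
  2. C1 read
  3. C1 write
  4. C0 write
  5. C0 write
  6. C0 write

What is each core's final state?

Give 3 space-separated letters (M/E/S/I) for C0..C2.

Op 1: C2 read [C2 read from I: no other sharers -> C2=E (exclusive)] -> [I,I,E]
Op 2: C1 read [C1 read from I: others=['C2=E'] -> C1=S, others downsized to S] -> [I,S,S]
Op 3: C1 write [C1 write: invalidate ['C2=S'] -> C1=M] -> [I,M,I]
Op 4: C0 write [C0 write: invalidate ['C1=M'] -> C0=M] -> [M,I,I]
Op 5: C0 write [C0 write: already M (modified), no change] -> [M,I,I]
Op 6: C0 write [C0 write: already M (modified), no change] -> [M,I,I]

Answer: M I I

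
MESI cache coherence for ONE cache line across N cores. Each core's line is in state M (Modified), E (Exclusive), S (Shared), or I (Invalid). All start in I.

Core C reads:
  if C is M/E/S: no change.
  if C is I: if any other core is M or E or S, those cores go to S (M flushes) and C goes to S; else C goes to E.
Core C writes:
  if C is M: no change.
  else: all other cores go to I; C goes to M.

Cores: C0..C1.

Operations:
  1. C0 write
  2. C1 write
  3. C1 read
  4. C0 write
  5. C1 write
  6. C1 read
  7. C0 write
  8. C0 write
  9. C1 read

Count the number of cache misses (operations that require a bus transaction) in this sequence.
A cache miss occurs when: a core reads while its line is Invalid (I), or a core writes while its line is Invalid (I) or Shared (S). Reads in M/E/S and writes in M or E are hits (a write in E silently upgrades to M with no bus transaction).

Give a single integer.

Op 1: C0 write [C0 write: invalidate none -> C0=M] -> [M,I] [MISS #1: write from I]
Op 2: C1 write [C1 write: invalidate ['C0=M'] -> C1=M] -> [I,M] [MISS #2: write from I]
Op 3: C1 read [C1 read: already in M, no change] -> [I,M] [hit: read from M]
Op 4: C0 write [C0 write: invalidate ['C1=M'] -> C0=M] -> [M,I] [MISS #3: write from I]
Op 5: C1 write [C1 write: invalidate ['C0=M'] -> C1=M] -> [I,M] [MISS #4: write from I]
Op 6: C1 read [C1 read: already in M, no change] -> [I,M] [hit: read from M]
Op 7: C0 write [C0 write: invalidate ['C1=M'] -> C0=M] -> [M,I] [MISS #5: write from I]
Op 8: C0 write [C0 write: already M (modified), no change] -> [M,I] [hit: write from M]
Op 9: C1 read [C1 read from I: others=['C0=M'] -> C1=S, others downsized to S] -> [S,S] [MISS #6: read from I]

Answer: 6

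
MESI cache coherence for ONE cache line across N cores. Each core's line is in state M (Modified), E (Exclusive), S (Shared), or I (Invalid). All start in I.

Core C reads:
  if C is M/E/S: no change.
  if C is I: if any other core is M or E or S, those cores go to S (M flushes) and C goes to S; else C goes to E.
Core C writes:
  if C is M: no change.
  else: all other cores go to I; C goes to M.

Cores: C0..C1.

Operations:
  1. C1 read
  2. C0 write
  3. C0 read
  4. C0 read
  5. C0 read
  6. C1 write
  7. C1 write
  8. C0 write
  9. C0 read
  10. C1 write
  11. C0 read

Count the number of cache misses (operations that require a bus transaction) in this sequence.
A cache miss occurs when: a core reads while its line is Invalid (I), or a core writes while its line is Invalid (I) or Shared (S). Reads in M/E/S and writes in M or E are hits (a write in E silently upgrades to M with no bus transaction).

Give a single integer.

Answer: 6

Derivation:
Op 1: C1 read [C1 read from I: no other sharers -> C1=E (exclusive)] -> [I,E] [MISS #1: read from I]
Op 2: C0 write [C0 write: invalidate ['C1=E'] -> C0=M] -> [M,I] [MISS #2: write from I]
Op 3: C0 read [C0 read: already in M, no change] -> [M,I] [hit: read from M]
Op 4: C0 read [C0 read: already in M, no change] -> [M,I] [hit: read from M]
Op 5: C0 read [C0 read: already in M, no change] -> [M,I] [hit: read from M]
Op 6: C1 write [C1 write: invalidate ['C0=M'] -> C1=M] -> [I,M] [MISS #3: write from I]
Op 7: C1 write [C1 write: already M (modified), no change] -> [I,M] [hit: write from M]
Op 8: C0 write [C0 write: invalidate ['C1=M'] -> C0=M] -> [M,I] [MISS #4: write from I]
Op 9: C0 read [C0 read: already in M, no change] -> [M,I] [hit: read from M]
Op 10: C1 write [C1 write: invalidate ['C0=M'] -> C1=M] -> [I,M] [MISS #5: write from I]
Op 11: C0 read [C0 read from I: others=['C1=M'] -> C0=S, others downsized to S] -> [S,S] [MISS #6: read from I]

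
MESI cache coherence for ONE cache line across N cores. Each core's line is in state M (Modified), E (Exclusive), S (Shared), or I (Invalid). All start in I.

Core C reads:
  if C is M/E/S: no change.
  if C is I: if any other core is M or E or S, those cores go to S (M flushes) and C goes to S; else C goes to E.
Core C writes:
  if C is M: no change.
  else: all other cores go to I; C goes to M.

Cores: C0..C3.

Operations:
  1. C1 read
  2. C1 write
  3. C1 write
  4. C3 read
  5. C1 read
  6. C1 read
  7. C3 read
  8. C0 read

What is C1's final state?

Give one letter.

Op 1: C1 read [C1 read from I: no other sharers -> C1=E (exclusive)] -> [I,E,I,I]
Op 2: C1 write [C1 write: invalidate none -> C1=M] -> [I,M,I,I]
Op 3: C1 write [C1 write: already M (modified), no change] -> [I,M,I,I]
Op 4: C3 read [C3 read from I: others=['C1=M'] -> C3=S, others downsized to S] -> [I,S,I,S]
Op 5: C1 read [C1 read: already in S, no change] -> [I,S,I,S]
Op 6: C1 read [C1 read: already in S, no change] -> [I,S,I,S]
Op 7: C3 read [C3 read: already in S, no change] -> [I,S,I,S]
Op 8: C0 read [C0 read from I: others=['C1=S', 'C3=S'] -> C0=S, others downsized to S] -> [S,S,I,S]

Answer: S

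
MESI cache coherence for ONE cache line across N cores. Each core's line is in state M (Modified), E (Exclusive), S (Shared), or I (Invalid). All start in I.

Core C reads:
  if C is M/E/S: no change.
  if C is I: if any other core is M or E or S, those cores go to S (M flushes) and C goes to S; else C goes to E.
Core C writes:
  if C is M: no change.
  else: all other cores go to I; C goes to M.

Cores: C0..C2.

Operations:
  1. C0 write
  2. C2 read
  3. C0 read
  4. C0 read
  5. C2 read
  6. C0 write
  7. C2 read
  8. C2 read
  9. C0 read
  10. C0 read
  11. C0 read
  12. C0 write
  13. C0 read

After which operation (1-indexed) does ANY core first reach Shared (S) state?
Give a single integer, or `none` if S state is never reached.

Answer: 2

Derivation:
Op 1: C0 write [C0 write: invalidate none -> C0=M] -> [M,I,I]
Op 2: C2 read [C2 read from I: others=['C0=M'] -> C2=S, others downsized to S] -> [S,I,S]
  -> First S state at op 2; remaining ops need not be traced.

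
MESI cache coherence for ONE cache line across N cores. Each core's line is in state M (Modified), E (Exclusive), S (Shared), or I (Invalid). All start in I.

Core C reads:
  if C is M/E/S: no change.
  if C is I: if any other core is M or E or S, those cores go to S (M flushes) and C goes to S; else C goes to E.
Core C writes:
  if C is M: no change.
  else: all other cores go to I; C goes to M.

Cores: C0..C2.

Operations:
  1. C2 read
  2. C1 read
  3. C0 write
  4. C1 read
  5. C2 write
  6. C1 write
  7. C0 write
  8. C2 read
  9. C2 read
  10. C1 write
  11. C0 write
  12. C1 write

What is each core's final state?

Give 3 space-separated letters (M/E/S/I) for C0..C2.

Answer: I M I

Derivation:
Op 1: C2 read [C2 read from I: no other sharers -> C2=E (exclusive)] -> [I,I,E]
Op 2: C1 read [C1 read from I: others=['C2=E'] -> C1=S, others downsized to S] -> [I,S,S]
Op 3: C0 write [C0 write: invalidate ['C1=S', 'C2=S'] -> C0=M] -> [M,I,I]
Op 4: C1 read [C1 read from I: others=['C0=M'] -> C1=S, others downsized to S] -> [S,S,I]
Op 5: C2 write [C2 write: invalidate ['C0=S', 'C1=S'] -> C2=M] -> [I,I,M]
Op 6: C1 write [C1 write: invalidate ['C2=M'] -> C1=M] -> [I,M,I]
Op 7: C0 write [C0 write: invalidate ['C1=M'] -> C0=M] -> [M,I,I]
Op 8: C2 read [C2 read from I: others=['C0=M'] -> C2=S, others downsized to S] -> [S,I,S]
Op 9: C2 read [C2 read: already in S, no change] -> [S,I,S]
Op 10: C1 write [C1 write: invalidate ['C0=S', 'C2=S'] -> C1=M] -> [I,M,I]
Op 11: C0 write [C0 write: invalidate ['C1=M'] -> C0=M] -> [M,I,I]
Op 12: C1 write [C1 write: invalidate ['C0=M'] -> C1=M] -> [I,M,I]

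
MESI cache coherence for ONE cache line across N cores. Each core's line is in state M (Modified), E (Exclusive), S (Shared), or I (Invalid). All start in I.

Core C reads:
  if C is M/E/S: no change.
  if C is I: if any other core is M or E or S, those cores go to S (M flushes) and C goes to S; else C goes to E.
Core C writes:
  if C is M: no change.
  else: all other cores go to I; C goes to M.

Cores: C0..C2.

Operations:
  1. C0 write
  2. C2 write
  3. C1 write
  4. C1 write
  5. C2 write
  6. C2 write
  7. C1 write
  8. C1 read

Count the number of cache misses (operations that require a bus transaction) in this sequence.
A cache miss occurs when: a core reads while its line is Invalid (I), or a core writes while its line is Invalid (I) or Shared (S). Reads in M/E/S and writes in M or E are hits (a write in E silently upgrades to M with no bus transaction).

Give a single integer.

Answer: 5

Derivation:
Op 1: C0 write [C0 write: invalidate none -> C0=M] -> [M,I,I] [MISS #1: write from I]
Op 2: C2 write [C2 write: invalidate ['C0=M'] -> C2=M] -> [I,I,M] [MISS #2: write from I]
Op 3: C1 write [C1 write: invalidate ['C2=M'] -> C1=M] -> [I,M,I] [MISS #3: write from I]
Op 4: C1 write [C1 write: already M (modified), no change] -> [I,M,I] [hit: write from M]
Op 5: C2 write [C2 write: invalidate ['C1=M'] -> C2=M] -> [I,I,M] [MISS #4: write from I]
Op 6: C2 write [C2 write: already M (modified), no change] -> [I,I,M] [hit: write from M]
Op 7: C1 write [C1 write: invalidate ['C2=M'] -> C1=M] -> [I,M,I] [MISS #5: write from I]
Op 8: C1 read [C1 read: already in M, no change] -> [I,M,I] [hit: read from M]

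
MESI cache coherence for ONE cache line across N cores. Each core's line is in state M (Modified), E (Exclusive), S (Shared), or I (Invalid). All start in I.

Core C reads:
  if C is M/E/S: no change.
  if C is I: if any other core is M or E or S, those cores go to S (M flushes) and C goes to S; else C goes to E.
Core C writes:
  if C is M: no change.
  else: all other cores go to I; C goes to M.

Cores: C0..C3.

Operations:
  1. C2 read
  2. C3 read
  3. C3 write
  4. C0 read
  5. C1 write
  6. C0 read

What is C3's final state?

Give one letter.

Op 1: C2 read [C2 read from I: no other sharers -> C2=E (exclusive)] -> [I,I,E,I]
Op 2: C3 read [C3 read from I: others=['C2=E'] -> C3=S, others downsized to S] -> [I,I,S,S]
Op 3: C3 write [C3 write: invalidate ['C2=S'] -> C3=M] -> [I,I,I,M]
Op 4: C0 read [C0 read from I: others=['C3=M'] -> C0=S, others downsized to S] -> [S,I,I,S]
Op 5: C1 write [C1 write: invalidate ['C0=S', 'C3=S'] -> C1=M] -> [I,M,I,I]
Op 6: C0 read [C0 read from I: others=['C1=M'] -> C0=S, others downsized to S] -> [S,S,I,I]

Answer: I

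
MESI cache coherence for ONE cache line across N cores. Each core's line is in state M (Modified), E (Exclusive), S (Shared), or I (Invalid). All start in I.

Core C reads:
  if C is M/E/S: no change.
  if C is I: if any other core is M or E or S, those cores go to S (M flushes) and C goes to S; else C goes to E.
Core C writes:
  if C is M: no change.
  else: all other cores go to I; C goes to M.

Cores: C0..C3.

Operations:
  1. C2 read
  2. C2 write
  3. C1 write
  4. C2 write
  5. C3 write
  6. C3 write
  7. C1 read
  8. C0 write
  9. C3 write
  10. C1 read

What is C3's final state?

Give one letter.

Op 1: C2 read [C2 read from I: no other sharers -> C2=E (exclusive)] -> [I,I,E,I]
Op 2: C2 write [C2 write: invalidate none -> C2=M] -> [I,I,M,I]
Op 3: C1 write [C1 write: invalidate ['C2=M'] -> C1=M] -> [I,M,I,I]
Op 4: C2 write [C2 write: invalidate ['C1=M'] -> C2=M] -> [I,I,M,I]
Op 5: C3 write [C3 write: invalidate ['C2=M'] -> C3=M] -> [I,I,I,M]
Op 6: C3 write [C3 write: already M (modified), no change] -> [I,I,I,M]
Op 7: C1 read [C1 read from I: others=['C3=M'] -> C1=S, others downsized to S] -> [I,S,I,S]
Op 8: C0 write [C0 write: invalidate ['C1=S', 'C3=S'] -> C0=M] -> [M,I,I,I]
Op 9: C3 write [C3 write: invalidate ['C0=M'] -> C3=M] -> [I,I,I,M]
Op 10: C1 read [C1 read from I: others=['C3=M'] -> C1=S, others downsized to S] -> [I,S,I,S]

Answer: S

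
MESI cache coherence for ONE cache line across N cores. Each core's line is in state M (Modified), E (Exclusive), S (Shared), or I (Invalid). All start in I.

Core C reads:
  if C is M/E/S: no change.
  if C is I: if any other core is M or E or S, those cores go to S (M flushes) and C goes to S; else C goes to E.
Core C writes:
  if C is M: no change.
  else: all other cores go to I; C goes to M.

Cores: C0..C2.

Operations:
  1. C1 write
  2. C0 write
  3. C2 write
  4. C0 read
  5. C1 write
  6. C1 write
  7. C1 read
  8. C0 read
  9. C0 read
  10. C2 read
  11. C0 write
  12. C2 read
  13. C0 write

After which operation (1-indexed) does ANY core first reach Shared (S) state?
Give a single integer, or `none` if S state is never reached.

Op 1: C1 write [C1 write: invalidate none -> C1=M] -> [I,M,I]
Op 2: C0 write [C0 write: invalidate ['C1=M'] -> C0=M] -> [M,I,I]
Op 3: C2 write [C2 write: invalidate ['C0=M'] -> C2=M] -> [I,I,M]
Op 4: C0 read [C0 read from I: others=['C2=M'] -> C0=S, others downsized to S] -> [S,I,S]
  -> First S state at op 4; remaining ops need not be traced.

Answer: 4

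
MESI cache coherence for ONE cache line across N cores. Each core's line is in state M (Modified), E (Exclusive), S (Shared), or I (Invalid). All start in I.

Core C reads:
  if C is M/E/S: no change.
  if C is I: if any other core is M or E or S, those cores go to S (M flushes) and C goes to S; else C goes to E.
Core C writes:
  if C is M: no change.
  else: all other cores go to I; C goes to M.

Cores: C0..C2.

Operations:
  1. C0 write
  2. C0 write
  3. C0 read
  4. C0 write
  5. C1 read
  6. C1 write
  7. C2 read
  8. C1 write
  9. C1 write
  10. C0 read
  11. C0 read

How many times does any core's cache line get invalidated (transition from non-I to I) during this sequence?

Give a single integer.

Answer: 2

Derivation:
Op 1: C0 write [C0 write: invalidate none -> C0=M] -> [M,I,I] (invalidations this op: 0; running total: 0)
Op 2: C0 write [C0 write: already M (modified), no change] -> [M,I,I] (invalidations this op: 0; running total: 0)
Op 3: C0 read [C0 read: already in M, no change] -> [M,I,I] (invalidations this op: 0; running total: 0)
Op 4: C0 write [C0 write: already M (modified), no change] -> [M,I,I] (invalidations this op: 0; running total: 0)
Op 5: C1 read [C1 read from I: others=['C0=M'] -> C1=S, others downsized to S] -> [S,S,I] (invalidations this op: 0; running total: 0)
Op 6: C1 write [C1 write: invalidate ['C0=S'] -> C1=M] -> [I,M,I] (invalidations this op: 1; running total: 1)
Op 7: C2 read [C2 read from I: others=['C1=M'] -> C2=S, others downsized to S] -> [I,S,S] (invalidations this op: 0; running total: 1)
Op 8: C1 write [C1 write: invalidate ['C2=S'] -> C1=M] -> [I,M,I] (invalidations this op: 1; running total: 2)
Op 9: C1 write [C1 write: already M (modified), no change] -> [I,M,I] (invalidations this op: 0; running total: 2)
Op 10: C0 read [C0 read from I: others=['C1=M'] -> C0=S, others downsized to S] -> [S,S,I] (invalidations this op: 0; running total: 2)
Op 11: C0 read [C0 read: already in S, no change] -> [S,S,I] (invalidations this op: 0; running total: 2)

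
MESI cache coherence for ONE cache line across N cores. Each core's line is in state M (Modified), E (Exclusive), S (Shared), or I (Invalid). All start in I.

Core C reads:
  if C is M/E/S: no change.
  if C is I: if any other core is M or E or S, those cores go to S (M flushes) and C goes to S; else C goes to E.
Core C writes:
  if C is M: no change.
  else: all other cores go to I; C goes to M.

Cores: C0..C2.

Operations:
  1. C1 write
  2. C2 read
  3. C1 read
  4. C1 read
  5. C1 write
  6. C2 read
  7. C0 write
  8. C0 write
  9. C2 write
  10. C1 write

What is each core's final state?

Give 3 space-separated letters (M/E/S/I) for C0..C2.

Answer: I M I

Derivation:
Op 1: C1 write [C1 write: invalidate none -> C1=M] -> [I,M,I]
Op 2: C2 read [C2 read from I: others=['C1=M'] -> C2=S, others downsized to S] -> [I,S,S]
Op 3: C1 read [C1 read: already in S, no change] -> [I,S,S]
Op 4: C1 read [C1 read: already in S, no change] -> [I,S,S]
Op 5: C1 write [C1 write: invalidate ['C2=S'] -> C1=M] -> [I,M,I]
Op 6: C2 read [C2 read from I: others=['C1=M'] -> C2=S, others downsized to S] -> [I,S,S]
Op 7: C0 write [C0 write: invalidate ['C1=S', 'C2=S'] -> C0=M] -> [M,I,I]
Op 8: C0 write [C0 write: already M (modified), no change] -> [M,I,I]
Op 9: C2 write [C2 write: invalidate ['C0=M'] -> C2=M] -> [I,I,M]
Op 10: C1 write [C1 write: invalidate ['C2=M'] -> C1=M] -> [I,M,I]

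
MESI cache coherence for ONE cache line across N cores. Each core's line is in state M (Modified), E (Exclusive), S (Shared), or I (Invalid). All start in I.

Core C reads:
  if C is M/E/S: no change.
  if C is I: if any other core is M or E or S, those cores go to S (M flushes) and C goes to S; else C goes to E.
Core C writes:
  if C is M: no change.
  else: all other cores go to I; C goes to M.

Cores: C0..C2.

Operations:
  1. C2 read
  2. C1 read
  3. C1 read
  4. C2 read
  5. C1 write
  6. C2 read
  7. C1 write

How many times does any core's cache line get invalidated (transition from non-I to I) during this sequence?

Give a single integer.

Answer: 2

Derivation:
Op 1: C2 read [C2 read from I: no other sharers -> C2=E (exclusive)] -> [I,I,E] (invalidations this op: 0; running total: 0)
Op 2: C1 read [C1 read from I: others=['C2=E'] -> C1=S, others downsized to S] -> [I,S,S] (invalidations this op: 0; running total: 0)
Op 3: C1 read [C1 read: already in S, no change] -> [I,S,S] (invalidations this op: 0; running total: 0)
Op 4: C2 read [C2 read: already in S, no change] -> [I,S,S] (invalidations this op: 0; running total: 0)
Op 5: C1 write [C1 write: invalidate ['C2=S'] -> C1=M] -> [I,M,I] (invalidations this op: 1; running total: 1)
Op 6: C2 read [C2 read from I: others=['C1=M'] -> C2=S, others downsized to S] -> [I,S,S] (invalidations this op: 0; running total: 1)
Op 7: C1 write [C1 write: invalidate ['C2=S'] -> C1=M] -> [I,M,I] (invalidations this op: 1; running total: 2)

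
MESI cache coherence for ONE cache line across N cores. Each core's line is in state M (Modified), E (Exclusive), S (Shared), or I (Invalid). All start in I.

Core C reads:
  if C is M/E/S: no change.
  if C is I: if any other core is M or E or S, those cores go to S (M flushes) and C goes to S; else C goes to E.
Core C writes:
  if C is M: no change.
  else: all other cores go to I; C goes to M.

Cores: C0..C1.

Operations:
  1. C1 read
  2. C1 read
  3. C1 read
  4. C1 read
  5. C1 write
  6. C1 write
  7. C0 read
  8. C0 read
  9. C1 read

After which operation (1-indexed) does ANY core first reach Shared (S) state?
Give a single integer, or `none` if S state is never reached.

Op 1: C1 read [C1 read from I: no other sharers -> C1=E (exclusive)] -> [I,E]
Op 2: C1 read [C1 read: already in E, no change] -> [I,E]
Op 3: C1 read [C1 read: already in E, no change] -> [I,E]
Op 4: C1 read [C1 read: already in E, no change] -> [I,E]
Op 5: C1 write [C1 write: invalidate none -> C1=M] -> [I,M]
Op 6: C1 write [C1 write: already M (modified), no change] -> [I,M]
Op 7: C0 read [C0 read from I: others=['C1=M'] -> C0=S, others downsized to S] -> [S,S]
  -> First S state at op 7; remaining ops need not be traced.

Answer: 7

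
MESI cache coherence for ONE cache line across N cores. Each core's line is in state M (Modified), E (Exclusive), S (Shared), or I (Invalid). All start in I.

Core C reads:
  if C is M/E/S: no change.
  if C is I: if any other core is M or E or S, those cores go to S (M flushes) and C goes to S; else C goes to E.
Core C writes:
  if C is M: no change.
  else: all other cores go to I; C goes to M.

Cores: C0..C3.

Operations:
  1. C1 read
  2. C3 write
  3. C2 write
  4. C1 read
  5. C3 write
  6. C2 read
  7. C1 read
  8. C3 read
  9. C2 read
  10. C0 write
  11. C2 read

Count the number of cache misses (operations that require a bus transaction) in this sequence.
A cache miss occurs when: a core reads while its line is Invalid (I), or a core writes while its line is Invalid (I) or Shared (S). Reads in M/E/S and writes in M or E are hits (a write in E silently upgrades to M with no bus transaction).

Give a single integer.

Answer: 9

Derivation:
Op 1: C1 read [C1 read from I: no other sharers -> C1=E (exclusive)] -> [I,E,I,I] [MISS #1: read from I]
Op 2: C3 write [C3 write: invalidate ['C1=E'] -> C3=M] -> [I,I,I,M] [MISS #2: write from I]
Op 3: C2 write [C2 write: invalidate ['C3=M'] -> C2=M] -> [I,I,M,I] [MISS #3: write from I]
Op 4: C1 read [C1 read from I: others=['C2=M'] -> C1=S, others downsized to S] -> [I,S,S,I] [MISS #4: read from I]
Op 5: C3 write [C3 write: invalidate ['C1=S', 'C2=S'] -> C3=M] -> [I,I,I,M] [MISS #5: write from I]
Op 6: C2 read [C2 read from I: others=['C3=M'] -> C2=S, others downsized to S] -> [I,I,S,S] [MISS #6: read from I]
Op 7: C1 read [C1 read from I: others=['C2=S', 'C3=S'] -> C1=S, others downsized to S] -> [I,S,S,S] [MISS #7: read from I]
Op 8: C3 read [C3 read: already in S, no change] -> [I,S,S,S] [hit: read from S]
Op 9: C2 read [C2 read: already in S, no change] -> [I,S,S,S] [hit: read from S]
Op 10: C0 write [C0 write: invalidate ['C1=S', 'C2=S', 'C3=S'] -> C0=M] -> [M,I,I,I] [MISS #8: write from I]
Op 11: C2 read [C2 read from I: others=['C0=M'] -> C2=S, others downsized to S] -> [S,I,S,I] [MISS #9: read from I]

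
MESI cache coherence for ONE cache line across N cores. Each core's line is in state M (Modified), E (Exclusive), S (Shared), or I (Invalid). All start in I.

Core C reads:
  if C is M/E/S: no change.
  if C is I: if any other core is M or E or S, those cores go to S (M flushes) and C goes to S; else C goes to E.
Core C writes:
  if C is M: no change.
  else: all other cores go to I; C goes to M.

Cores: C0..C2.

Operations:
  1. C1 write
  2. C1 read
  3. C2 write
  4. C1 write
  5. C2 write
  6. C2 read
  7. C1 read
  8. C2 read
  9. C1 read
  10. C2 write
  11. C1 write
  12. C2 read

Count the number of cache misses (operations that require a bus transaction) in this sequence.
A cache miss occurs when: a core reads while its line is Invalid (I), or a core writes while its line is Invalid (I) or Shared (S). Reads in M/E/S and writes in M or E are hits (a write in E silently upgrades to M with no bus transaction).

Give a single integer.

Op 1: C1 write [C1 write: invalidate none -> C1=M] -> [I,M,I] [MISS #1: write from I]
Op 2: C1 read [C1 read: already in M, no change] -> [I,M,I] [hit: read from M]
Op 3: C2 write [C2 write: invalidate ['C1=M'] -> C2=M] -> [I,I,M] [MISS #2: write from I]
Op 4: C1 write [C1 write: invalidate ['C2=M'] -> C1=M] -> [I,M,I] [MISS #3: write from I]
Op 5: C2 write [C2 write: invalidate ['C1=M'] -> C2=M] -> [I,I,M] [MISS #4: write from I]
Op 6: C2 read [C2 read: already in M, no change] -> [I,I,M] [hit: read from M]
Op 7: C1 read [C1 read from I: others=['C2=M'] -> C1=S, others downsized to S] -> [I,S,S] [MISS #5: read from I]
Op 8: C2 read [C2 read: already in S, no change] -> [I,S,S] [hit: read from S]
Op 9: C1 read [C1 read: already in S, no change] -> [I,S,S] [hit: read from S]
Op 10: C2 write [C2 write: invalidate ['C1=S'] -> C2=M] -> [I,I,M] [MISS #6: write from S]
Op 11: C1 write [C1 write: invalidate ['C2=M'] -> C1=M] -> [I,M,I] [MISS #7: write from I]
Op 12: C2 read [C2 read from I: others=['C1=M'] -> C2=S, others downsized to S] -> [I,S,S] [MISS #8: read from I]

Answer: 8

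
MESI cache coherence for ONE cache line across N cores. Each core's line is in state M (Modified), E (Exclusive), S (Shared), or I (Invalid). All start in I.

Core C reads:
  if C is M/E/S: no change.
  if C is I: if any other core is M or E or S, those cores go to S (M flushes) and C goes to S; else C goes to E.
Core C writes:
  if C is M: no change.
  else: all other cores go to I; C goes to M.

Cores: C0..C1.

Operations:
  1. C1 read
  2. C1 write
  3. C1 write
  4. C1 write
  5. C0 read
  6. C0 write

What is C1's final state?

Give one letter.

Op 1: C1 read [C1 read from I: no other sharers -> C1=E (exclusive)] -> [I,E]
Op 2: C1 write [C1 write: invalidate none -> C1=M] -> [I,M]
Op 3: C1 write [C1 write: already M (modified), no change] -> [I,M]
Op 4: C1 write [C1 write: already M (modified), no change] -> [I,M]
Op 5: C0 read [C0 read from I: others=['C1=M'] -> C0=S, others downsized to S] -> [S,S]
Op 6: C0 write [C0 write: invalidate ['C1=S'] -> C0=M] -> [M,I]

Answer: I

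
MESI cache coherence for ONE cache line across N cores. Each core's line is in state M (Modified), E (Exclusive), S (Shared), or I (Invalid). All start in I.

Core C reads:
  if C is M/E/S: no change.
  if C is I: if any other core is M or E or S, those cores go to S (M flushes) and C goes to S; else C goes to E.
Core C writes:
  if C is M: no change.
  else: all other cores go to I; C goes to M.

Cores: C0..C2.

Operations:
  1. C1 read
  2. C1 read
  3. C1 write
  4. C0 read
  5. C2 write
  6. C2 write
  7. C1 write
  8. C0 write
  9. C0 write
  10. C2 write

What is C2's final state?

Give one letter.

Answer: M

Derivation:
Op 1: C1 read [C1 read from I: no other sharers -> C1=E (exclusive)] -> [I,E,I]
Op 2: C1 read [C1 read: already in E, no change] -> [I,E,I]
Op 3: C1 write [C1 write: invalidate none -> C1=M] -> [I,M,I]
Op 4: C0 read [C0 read from I: others=['C1=M'] -> C0=S, others downsized to S] -> [S,S,I]
Op 5: C2 write [C2 write: invalidate ['C0=S', 'C1=S'] -> C2=M] -> [I,I,M]
Op 6: C2 write [C2 write: already M (modified), no change] -> [I,I,M]
Op 7: C1 write [C1 write: invalidate ['C2=M'] -> C1=M] -> [I,M,I]
Op 8: C0 write [C0 write: invalidate ['C1=M'] -> C0=M] -> [M,I,I]
Op 9: C0 write [C0 write: already M (modified), no change] -> [M,I,I]
Op 10: C2 write [C2 write: invalidate ['C0=M'] -> C2=M] -> [I,I,M]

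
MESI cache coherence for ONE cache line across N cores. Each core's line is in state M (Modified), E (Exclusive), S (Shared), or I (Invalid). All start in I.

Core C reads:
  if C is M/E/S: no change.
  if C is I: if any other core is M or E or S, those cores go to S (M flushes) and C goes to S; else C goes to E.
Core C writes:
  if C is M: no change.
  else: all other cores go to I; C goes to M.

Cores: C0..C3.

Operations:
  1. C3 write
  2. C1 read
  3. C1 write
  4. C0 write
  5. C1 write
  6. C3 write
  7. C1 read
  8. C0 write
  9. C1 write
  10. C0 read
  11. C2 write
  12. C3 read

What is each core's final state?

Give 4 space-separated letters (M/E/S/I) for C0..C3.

Answer: I I S S

Derivation:
Op 1: C3 write [C3 write: invalidate none -> C3=M] -> [I,I,I,M]
Op 2: C1 read [C1 read from I: others=['C3=M'] -> C1=S, others downsized to S] -> [I,S,I,S]
Op 3: C1 write [C1 write: invalidate ['C3=S'] -> C1=M] -> [I,M,I,I]
Op 4: C0 write [C0 write: invalidate ['C1=M'] -> C0=M] -> [M,I,I,I]
Op 5: C1 write [C1 write: invalidate ['C0=M'] -> C1=M] -> [I,M,I,I]
Op 6: C3 write [C3 write: invalidate ['C1=M'] -> C3=M] -> [I,I,I,M]
Op 7: C1 read [C1 read from I: others=['C3=M'] -> C1=S, others downsized to S] -> [I,S,I,S]
Op 8: C0 write [C0 write: invalidate ['C1=S', 'C3=S'] -> C0=M] -> [M,I,I,I]
Op 9: C1 write [C1 write: invalidate ['C0=M'] -> C1=M] -> [I,M,I,I]
Op 10: C0 read [C0 read from I: others=['C1=M'] -> C0=S, others downsized to S] -> [S,S,I,I]
Op 11: C2 write [C2 write: invalidate ['C0=S', 'C1=S'] -> C2=M] -> [I,I,M,I]
Op 12: C3 read [C3 read from I: others=['C2=M'] -> C3=S, others downsized to S] -> [I,I,S,S]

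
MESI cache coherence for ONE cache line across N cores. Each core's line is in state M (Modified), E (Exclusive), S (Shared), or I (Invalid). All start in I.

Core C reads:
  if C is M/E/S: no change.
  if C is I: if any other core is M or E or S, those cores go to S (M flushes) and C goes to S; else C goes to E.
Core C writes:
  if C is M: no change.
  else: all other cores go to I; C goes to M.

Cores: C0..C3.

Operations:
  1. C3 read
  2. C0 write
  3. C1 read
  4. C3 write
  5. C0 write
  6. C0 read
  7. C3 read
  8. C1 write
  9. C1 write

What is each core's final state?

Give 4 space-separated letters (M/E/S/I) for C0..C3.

Op 1: C3 read [C3 read from I: no other sharers -> C3=E (exclusive)] -> [I,I,I,E]
Op 2: C0 write [C0 write: invalidate ['C3=E'] -> C0=M] -> [M,I,I,I]
Op 3: C1 read [C1 read from I: others=['C0=M'] -> C1=S, others downsized to S] -> [S,S,I,I]
Op 4: C3 write [C3 write: invalidate ['C0=S', 'C1=S'] -> C3=M] -> [I,I,I,M]
Op 5: C0 write [C0 write: invalidate ['C3=M'] -> C0=M] -> [M,I,I,I]
Op 6: C0 read [C0 read: already in M, no change] -> [M,I,I,I]
Op 7: C3 read [C3 read from I: others=['C0=M'] -> C3=S, others downsized to S] -> [S,I,I,S]
Op 8: C1 write [C1 write: invalidate ['C0=S', 'C3=S'] -> C1=M] -> [I,M,I,I]
Op 9: C1 write [C1 write: already M (modified), no change] -> [I,M,I,I]

Answer: I M I I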